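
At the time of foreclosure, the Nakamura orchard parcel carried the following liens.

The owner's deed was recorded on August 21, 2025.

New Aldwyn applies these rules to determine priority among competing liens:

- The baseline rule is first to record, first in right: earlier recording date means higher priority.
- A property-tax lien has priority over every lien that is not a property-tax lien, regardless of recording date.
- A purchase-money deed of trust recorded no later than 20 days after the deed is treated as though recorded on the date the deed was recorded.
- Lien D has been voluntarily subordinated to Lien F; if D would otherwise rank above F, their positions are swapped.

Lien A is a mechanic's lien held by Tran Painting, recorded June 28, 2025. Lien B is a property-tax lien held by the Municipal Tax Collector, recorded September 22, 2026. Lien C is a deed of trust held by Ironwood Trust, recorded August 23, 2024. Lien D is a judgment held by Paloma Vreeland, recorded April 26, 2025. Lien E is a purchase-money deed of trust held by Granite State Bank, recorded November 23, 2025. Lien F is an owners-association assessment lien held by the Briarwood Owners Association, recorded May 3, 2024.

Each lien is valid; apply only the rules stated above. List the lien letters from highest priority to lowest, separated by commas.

B, F, C, D, A, E

First, effective dates: E missed the 20-day window (94 days after the deed), so its recording date stands.
B is a property-tax lien, so it outranks all other liens regardless of date.
Remaining liens by effective date: F (May 3, 2024), C (August 23, 2024), D (April 26, 2025), A (June 28, 2025), E (November 23, 2025).
D already ranks below F; the subordination has no effect.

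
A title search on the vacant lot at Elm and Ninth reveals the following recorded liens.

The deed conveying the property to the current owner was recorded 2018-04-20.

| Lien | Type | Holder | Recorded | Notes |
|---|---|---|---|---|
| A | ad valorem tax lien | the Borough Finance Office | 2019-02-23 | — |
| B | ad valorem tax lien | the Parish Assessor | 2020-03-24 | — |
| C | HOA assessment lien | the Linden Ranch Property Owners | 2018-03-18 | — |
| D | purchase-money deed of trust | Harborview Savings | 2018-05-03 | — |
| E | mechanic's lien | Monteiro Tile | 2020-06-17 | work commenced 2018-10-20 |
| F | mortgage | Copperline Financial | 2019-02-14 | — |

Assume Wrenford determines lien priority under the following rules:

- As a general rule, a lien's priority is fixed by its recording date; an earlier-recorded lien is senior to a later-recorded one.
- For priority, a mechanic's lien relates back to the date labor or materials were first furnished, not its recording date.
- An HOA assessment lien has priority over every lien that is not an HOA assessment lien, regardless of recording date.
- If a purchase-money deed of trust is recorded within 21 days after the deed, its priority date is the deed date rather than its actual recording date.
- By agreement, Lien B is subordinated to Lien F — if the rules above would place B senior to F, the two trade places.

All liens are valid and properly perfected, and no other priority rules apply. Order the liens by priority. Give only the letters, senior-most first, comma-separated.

Adjusting effective dates: D was recorded within the 21-day window, so its effective date is the deed date 2018-04-20; E is treated as recorded 2018-10-20, the work-commencement date.
C is an HOA assessment lien, so it outranks all other liens regardless of date.
Among the remaining liens, by effective date: D (2018-04-20), E (2018-10-20), F (2019-02-14), A (2019-02-23), B (2020-03-24).
Since B is not senior to F, the subordination leaves the order unchanged.

C, D, E, F, A, B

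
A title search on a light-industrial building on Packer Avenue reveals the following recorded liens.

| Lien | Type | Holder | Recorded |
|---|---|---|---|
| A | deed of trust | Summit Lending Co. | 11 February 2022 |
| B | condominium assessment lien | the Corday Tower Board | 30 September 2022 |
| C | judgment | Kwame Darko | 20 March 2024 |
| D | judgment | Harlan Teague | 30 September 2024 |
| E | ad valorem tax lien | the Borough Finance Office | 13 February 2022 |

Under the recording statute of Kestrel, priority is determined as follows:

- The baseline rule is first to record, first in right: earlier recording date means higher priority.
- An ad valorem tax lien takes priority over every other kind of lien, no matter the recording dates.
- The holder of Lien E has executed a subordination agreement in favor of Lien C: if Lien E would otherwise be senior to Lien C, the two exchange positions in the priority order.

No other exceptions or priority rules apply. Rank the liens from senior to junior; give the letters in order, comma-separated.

C, A, B, E, D

As an ad valorem tax lien, E is senior to every other lien.
Among the remaining liens, by effective date: A (11 February 2022), B (30 September 2022), C (20 March 2024), D (30 September 2024).
E would otherwise be senior to C, so under the subordination agreement E and C exchange positions.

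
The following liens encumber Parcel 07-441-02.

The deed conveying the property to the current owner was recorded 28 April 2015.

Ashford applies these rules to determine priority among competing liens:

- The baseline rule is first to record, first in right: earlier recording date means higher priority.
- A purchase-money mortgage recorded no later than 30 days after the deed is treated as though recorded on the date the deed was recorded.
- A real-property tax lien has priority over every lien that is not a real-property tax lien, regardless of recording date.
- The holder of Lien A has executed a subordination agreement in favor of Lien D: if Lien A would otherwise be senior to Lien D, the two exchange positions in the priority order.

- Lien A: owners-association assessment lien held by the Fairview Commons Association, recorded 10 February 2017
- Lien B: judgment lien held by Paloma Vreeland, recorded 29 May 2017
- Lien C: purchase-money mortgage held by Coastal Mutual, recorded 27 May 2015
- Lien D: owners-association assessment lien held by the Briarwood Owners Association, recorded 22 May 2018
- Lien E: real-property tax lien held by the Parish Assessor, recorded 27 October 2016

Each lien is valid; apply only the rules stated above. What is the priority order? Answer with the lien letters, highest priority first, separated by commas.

Effective dates: C relates back to the deed date 28 April 2015.
E is a real-property tax lien, so it outranks all other liens regardless of date.
The other liens, earliest effective date first: C (28 April 2015), A (10 February 2017), B (29 May 2017), D (22 May 2018).
A is senior to D before the subordination, so the two trade places.

E, C, D, B, A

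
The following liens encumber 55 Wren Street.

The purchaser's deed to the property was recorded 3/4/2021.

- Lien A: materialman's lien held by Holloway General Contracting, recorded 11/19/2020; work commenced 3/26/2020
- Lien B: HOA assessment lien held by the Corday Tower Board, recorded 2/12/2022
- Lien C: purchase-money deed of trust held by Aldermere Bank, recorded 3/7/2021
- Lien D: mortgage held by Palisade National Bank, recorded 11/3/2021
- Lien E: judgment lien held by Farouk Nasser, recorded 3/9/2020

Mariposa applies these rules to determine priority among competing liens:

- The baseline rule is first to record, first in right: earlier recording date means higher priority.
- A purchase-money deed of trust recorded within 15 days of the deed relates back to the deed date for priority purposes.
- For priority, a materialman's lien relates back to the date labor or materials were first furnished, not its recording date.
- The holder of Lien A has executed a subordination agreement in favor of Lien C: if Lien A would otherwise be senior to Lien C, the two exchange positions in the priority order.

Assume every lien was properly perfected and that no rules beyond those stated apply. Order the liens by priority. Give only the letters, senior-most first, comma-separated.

Effective dates after the stated exceptions: A is treated as recorded 3/26/2020, the work-commencement date; C's effective date is the deed date, 3/4/2021.
Sorted by effective date: E (3/9/2020), A (3/26/2020), C (3/4/2021), D (11/3/2021), B (2/12/2022).
A is senior to C before the subordination, so the two trade places.

E, C, A, D, B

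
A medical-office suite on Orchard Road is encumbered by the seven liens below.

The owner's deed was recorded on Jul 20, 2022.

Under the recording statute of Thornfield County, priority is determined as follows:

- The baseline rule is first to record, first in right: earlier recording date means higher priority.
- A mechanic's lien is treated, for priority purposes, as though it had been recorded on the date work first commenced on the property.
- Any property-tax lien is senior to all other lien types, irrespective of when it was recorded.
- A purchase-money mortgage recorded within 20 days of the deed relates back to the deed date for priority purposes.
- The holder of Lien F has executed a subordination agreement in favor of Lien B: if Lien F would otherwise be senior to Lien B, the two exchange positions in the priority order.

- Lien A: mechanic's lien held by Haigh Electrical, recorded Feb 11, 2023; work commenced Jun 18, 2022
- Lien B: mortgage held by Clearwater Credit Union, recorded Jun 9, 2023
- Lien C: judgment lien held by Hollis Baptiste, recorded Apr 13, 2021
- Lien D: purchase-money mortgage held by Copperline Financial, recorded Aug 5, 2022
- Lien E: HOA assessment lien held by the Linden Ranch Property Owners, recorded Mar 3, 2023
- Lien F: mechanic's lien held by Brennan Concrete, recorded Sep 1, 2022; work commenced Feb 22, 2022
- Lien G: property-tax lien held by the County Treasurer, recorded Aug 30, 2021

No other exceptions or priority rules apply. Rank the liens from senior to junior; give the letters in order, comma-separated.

Effective dates: A's effective date is Jun 18, 2022, when work began; D's effective date is the deed date, Jul 20, 2022; F is treated as recorded Feb 22, 2022, the work-commencement date.
G is a property-tax lien and takes priority over every other lien.
Ordering the rest by effective date: C (Apr 13, 2021), F (Feb 22, 2022), A (Jun 18, 2022), D (Jul 20, 2022), E (Mar 3, 2023), B (Jun 9, 2023).
Because F would otherwise rank above B, the subordination swaps them.

G, C, B, A, D, E, F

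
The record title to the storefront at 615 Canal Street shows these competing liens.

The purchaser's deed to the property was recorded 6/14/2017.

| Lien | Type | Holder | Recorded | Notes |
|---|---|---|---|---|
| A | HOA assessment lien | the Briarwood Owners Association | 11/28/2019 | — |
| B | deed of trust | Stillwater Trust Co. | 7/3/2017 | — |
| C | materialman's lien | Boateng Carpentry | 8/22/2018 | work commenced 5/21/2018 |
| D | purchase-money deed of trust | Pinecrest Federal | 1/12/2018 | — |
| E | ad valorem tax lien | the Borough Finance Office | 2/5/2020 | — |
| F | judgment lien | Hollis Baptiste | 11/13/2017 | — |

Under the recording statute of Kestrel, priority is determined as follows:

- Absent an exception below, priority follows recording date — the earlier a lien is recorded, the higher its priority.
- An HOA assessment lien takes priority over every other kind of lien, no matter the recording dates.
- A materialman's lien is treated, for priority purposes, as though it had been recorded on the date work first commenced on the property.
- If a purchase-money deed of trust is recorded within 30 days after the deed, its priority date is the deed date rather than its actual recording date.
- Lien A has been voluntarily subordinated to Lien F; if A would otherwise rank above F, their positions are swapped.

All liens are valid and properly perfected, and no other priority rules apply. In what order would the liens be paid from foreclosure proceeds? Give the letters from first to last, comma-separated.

First, effective dates: C relates back to 5/21/2018 (work commenced); D missed the 30-day window (212 days after the deed), so its recording date stands.
As an HOA assessment lien, A is senior to every other lien.
Ordering the rest by effective date: B (7/3/2017), F (11/13/2017), D (1/12/2018), C (5/21/2018), E (2/5/2020).
A is senior to F before the subordination, so the two trade places.

F, B, A, D, C, E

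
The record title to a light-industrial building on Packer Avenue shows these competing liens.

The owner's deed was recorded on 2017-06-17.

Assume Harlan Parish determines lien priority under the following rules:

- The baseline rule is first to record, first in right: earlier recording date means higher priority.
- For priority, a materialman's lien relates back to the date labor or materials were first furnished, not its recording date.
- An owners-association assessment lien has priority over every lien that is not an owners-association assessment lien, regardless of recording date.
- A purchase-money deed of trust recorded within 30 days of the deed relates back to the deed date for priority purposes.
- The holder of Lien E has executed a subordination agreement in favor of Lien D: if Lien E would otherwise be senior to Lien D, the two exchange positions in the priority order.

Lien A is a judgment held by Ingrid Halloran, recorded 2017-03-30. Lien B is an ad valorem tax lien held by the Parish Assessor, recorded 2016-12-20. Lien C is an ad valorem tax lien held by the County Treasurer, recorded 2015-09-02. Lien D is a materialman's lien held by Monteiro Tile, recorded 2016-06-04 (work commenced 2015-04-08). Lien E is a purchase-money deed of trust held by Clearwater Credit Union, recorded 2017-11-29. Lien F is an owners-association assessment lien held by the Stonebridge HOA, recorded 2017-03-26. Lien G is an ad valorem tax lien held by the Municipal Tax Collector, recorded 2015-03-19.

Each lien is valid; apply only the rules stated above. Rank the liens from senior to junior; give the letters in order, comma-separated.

F, G, D, C, B, A, E

First, effective dates: D relates back to 2015-04-08 (work commenced); E was recorded 165 days after the deed — beyond 30 days — so no relation-back applies.
F is an owners-association assessment lien and takes priority over every other lien.
Remaining liens by effective date: G (2015-03-19), D (2015-04-08), C (2015-09-02), B (2016-12-20), A (2017-03-30), E (2017-11-29).
Since E is not senior to D, the subordination leaves the order unchanged.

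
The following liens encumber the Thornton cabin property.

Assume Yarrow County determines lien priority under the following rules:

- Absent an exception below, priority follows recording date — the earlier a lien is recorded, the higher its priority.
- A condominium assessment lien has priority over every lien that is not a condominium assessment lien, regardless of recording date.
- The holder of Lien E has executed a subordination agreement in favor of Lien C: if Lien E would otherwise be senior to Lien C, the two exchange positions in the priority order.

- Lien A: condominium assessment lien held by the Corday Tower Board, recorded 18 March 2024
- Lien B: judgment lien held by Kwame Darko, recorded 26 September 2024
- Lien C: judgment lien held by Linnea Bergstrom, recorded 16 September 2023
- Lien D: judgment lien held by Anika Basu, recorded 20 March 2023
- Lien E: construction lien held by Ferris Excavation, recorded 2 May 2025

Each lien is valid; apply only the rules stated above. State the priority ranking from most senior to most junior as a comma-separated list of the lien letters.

A is a condominium assessment lien, so it outranks all other liens regardless of date.
Remaining liens by effective date: D (20 March 2023), C (16 September 2023), B (26 September 2024), E (2 May 2025).
Since E is not senior to C, the subordination leaves the order unchanged.

A, D, C, B, E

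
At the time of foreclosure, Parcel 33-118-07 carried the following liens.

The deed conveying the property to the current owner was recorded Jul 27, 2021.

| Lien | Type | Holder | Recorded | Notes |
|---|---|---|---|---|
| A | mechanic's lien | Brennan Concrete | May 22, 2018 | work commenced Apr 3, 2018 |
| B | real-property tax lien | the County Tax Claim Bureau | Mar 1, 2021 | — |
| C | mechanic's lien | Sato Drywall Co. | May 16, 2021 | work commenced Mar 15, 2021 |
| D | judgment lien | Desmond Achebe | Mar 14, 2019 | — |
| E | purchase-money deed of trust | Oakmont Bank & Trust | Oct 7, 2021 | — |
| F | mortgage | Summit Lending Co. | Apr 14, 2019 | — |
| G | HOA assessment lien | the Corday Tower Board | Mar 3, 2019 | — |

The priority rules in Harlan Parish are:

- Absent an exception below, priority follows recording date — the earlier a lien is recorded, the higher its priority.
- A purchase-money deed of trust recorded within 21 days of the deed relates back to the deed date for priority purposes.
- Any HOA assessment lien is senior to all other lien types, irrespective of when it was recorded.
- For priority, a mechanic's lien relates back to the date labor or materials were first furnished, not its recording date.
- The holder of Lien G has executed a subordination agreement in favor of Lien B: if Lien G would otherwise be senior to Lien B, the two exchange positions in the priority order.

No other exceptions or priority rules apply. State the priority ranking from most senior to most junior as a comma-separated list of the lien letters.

Adjusting effective dates: A's effective date is Apr 3, 2018, when work began; C is treated as recorded Mar 15, 2021, the work-commencement date; E missed the 21-day window (72 days after the deed), so its recording date stands.
G is an HOA assessment lien and takes priority over every other lien.
The other liens, earliest effective date first: A (Apr 3, 2018), D (Mar 14, 2019), F (Apr 14, 2019), B (Mar 1, 2021), C (Mar 15, 2021), E (Oct 7, 2021).
The subordination applies — G was senior to B — so G and B swap.

B, A, D, F, G, C, E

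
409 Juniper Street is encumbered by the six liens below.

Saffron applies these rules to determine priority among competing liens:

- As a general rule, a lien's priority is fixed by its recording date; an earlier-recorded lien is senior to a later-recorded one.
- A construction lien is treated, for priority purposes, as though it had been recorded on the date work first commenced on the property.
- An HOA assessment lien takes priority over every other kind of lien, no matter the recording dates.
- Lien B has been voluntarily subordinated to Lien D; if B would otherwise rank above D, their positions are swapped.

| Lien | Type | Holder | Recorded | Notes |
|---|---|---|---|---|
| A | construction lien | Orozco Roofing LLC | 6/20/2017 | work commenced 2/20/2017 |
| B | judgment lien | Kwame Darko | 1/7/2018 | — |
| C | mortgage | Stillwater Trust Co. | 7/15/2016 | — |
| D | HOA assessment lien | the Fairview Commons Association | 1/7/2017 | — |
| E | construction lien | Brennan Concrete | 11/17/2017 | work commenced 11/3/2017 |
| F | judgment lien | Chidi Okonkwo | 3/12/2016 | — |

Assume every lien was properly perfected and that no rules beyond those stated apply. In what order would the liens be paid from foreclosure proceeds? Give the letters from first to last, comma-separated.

Adjusting effective dates: A is treated as recorded 2/20/2017, the work-commencement date; E is treated as recorded 11/3/2017, the work-commencement date.
D, as an HOA assessment lien, has superpriority and ranks first.
The other liens, earliest effective date first: F (3/12/2016), C (7/15/2016), A (2/20/2017), E (11/3/2017), B (1/7/2018).
Since B is not senior to D, the subordination leaves the order unchanged.

D, F, C, A, E, B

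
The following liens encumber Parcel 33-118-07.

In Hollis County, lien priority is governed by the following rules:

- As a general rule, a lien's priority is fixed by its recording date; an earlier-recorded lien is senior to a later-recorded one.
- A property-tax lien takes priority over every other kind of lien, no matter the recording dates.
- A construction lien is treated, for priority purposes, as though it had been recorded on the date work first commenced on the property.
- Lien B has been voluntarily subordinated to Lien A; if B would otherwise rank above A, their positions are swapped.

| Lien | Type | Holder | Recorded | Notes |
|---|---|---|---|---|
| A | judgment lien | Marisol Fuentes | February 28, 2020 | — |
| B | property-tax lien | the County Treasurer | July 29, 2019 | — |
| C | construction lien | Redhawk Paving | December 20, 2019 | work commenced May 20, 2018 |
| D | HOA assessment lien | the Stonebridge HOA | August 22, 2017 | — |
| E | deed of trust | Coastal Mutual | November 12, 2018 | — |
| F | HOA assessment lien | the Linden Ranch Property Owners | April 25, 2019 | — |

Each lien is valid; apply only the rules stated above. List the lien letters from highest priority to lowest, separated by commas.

A, D, C, E, F, B

Adjusting effective dates: C's effective date is May 20, 2018, when work began.
B is a property-tax lien and takes priority over every other lien.
Ordering the rest by effective date: D (August 22, 2017), C (May 20, 2018), E (November 12, 2018), F (April 25, 2019), A (February 28, 2020).
Because B would otherwise rank above A, the subordination swaps them.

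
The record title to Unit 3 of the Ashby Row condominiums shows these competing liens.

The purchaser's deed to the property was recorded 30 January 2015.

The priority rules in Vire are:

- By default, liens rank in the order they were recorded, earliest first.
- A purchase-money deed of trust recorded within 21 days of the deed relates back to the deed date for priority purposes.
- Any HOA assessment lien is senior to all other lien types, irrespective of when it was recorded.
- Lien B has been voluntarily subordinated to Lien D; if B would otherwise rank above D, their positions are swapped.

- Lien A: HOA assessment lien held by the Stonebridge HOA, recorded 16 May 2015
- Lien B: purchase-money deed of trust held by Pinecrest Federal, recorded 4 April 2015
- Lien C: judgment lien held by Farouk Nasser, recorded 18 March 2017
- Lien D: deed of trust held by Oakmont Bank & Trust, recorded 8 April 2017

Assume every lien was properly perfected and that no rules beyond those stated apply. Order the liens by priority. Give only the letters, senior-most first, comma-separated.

A, D, C, B

Effective dates after the stated exceptions: B was recorded 64 days after the deed, outside the 21-day window, so it keeps its recording date.
A is an HOA assessment lien and takes priority over every other lien.
Ordering the rest by effective date: B (4 April 2015), C (18 March 2017), D (8 April 2017).
Because B would otherwise rank above D, the subordination swaps them.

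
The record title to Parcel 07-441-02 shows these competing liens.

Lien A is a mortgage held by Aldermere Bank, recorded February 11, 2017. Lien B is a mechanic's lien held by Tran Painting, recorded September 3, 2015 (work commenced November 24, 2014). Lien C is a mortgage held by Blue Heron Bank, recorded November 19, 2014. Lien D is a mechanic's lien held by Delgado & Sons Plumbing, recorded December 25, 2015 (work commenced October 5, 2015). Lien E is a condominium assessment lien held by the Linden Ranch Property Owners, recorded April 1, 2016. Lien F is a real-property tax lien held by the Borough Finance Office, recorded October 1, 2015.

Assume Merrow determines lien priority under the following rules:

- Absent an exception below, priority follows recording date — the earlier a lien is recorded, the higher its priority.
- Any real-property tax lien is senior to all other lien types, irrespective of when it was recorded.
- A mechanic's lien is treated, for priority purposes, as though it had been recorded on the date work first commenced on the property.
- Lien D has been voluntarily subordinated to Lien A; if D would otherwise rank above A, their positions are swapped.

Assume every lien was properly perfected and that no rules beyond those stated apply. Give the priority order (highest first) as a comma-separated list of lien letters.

Adjusting effective dates: B is treated as recorded November 24, 2014, the work-commencement date; D is treated as recorded October 5, 2015, the work-commencement date.
F, as a real-property tax lien, has superpriority and ranks first.
Remaining liens by effective date: C (November 19, 2014), B (November 24, 2014), D (October 5, 2015), E (April 1, 2016), A (February 11, 2017).
D would otherwise be senior to A, so under the subordination agreement D and A exchange positions.

F, C, B, A, E, D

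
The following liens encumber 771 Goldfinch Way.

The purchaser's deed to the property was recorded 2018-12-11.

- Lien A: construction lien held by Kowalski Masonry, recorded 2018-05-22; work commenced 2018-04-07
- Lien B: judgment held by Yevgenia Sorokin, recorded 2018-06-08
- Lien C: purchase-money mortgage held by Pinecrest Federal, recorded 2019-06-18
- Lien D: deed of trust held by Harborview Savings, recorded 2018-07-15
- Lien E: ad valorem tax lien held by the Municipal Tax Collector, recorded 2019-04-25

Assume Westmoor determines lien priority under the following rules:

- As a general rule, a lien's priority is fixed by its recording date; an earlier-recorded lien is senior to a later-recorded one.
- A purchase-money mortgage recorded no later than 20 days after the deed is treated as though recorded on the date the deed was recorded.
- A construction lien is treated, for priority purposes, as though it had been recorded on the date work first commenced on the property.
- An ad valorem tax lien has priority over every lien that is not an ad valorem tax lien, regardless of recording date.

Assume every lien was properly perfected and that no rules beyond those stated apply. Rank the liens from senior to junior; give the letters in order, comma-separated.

E, A, B, D, C

Effective dates: A's effective date is 2018-04-07, when work began; C was recorded 189 days after the deed, outside the 20-day window, so it keeps its recording date.
As an ad valorem tax lien, E is senior to every other lien.
Ordering the rest by effective date: A (2018-04-07), B (2018-06-08), D (2018-07-15), C (2019-06-18).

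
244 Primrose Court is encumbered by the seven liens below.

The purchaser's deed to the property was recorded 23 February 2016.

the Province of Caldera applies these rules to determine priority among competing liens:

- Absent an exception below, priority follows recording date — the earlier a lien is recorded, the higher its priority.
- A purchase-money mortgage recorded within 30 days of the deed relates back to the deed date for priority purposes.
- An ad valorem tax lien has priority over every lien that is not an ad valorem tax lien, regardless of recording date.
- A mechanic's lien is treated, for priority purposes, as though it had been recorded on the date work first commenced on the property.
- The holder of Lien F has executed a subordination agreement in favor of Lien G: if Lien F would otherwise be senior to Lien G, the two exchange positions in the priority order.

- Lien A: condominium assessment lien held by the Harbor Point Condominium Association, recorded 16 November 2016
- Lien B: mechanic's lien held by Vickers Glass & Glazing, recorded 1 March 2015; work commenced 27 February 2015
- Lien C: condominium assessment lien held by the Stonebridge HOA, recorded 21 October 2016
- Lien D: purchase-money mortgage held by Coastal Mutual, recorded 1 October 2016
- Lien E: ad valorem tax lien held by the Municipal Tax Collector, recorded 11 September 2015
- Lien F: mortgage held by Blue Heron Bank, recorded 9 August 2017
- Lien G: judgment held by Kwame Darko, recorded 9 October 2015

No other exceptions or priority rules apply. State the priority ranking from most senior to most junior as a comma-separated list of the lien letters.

Effective dates after the stated exceptions: B's effective date is 27 February 2015, when work began; D was recorded 221 days after the deed, outside the 30-day window, so it keeps its recording date.
E is an ad valorem tax lien and takes priority over every other lien.
The other liens, earliest effective date first: B (27 February 2015), G (9 October 2015), D (1 October 2016), C (21 October 2016), A (16 November 2016), F (9 August 2017).
F already ranks below G; the subordination has no effect.

E, B, G, D, C, A, F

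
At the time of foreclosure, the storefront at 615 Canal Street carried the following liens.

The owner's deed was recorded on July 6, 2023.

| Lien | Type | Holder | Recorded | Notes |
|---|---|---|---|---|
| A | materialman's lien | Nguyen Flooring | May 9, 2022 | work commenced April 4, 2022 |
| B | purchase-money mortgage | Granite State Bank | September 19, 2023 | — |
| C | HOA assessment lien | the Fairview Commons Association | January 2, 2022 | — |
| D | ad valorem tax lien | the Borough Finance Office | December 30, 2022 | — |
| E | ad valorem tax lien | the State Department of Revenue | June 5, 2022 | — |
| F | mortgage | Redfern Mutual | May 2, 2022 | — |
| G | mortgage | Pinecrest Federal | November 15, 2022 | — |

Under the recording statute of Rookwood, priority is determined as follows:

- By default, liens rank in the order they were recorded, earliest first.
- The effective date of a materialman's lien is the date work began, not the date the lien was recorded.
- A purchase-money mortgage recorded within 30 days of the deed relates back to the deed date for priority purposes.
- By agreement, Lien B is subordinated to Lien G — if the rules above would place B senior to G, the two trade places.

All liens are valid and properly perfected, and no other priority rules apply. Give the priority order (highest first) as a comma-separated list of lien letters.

Effective dates after the stated exceptions: A relates back to April 4, 2022 (work commenced); B was recorded 75 days after the deed — beyond 30 days — so no relation-back applies.
By effective date, earliest first: C (January 2, 2022), A (April 4, 2022), F (May 2, 2022), E (June 5, 2022), G (November 15, 2022), D (December 30, 2022), B (September 19, 2023).
Since B is not senior to G, the subordination leaves the order unchanged.

C, A, F, E, G, D, B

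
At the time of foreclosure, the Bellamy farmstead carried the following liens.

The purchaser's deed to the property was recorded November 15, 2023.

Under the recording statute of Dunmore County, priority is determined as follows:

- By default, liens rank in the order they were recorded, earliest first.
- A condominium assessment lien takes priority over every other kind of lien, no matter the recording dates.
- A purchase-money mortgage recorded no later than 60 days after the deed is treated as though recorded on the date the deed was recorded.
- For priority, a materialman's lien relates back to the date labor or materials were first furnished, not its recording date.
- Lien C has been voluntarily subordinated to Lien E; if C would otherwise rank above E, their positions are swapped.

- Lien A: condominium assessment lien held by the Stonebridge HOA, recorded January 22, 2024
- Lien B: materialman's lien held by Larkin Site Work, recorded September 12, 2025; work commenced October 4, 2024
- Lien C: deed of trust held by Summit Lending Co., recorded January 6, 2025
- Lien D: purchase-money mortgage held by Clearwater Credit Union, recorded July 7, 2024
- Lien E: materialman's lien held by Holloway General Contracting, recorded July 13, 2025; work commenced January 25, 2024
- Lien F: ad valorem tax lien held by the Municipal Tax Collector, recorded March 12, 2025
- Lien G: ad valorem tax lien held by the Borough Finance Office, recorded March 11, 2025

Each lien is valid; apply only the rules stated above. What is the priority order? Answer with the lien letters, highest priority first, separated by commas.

A, E, D, B, C, G, F

Effective dates after the stated exceptions: B's effective date is October 4, 2024, when work began; D was recorded 235 days after the deed, outside the 60-day window, so it keeps its recording date; E's effective date is January 25, 2024, when work began.
A is a condominium assessment lien, so it outranks all other liens regardless of date.
Among the remaining liens, by effective date: E (January 25, 2024), D (July 7, 2024), B (October 4, 2024), C (January 6, 2025), G (March 11, 2025), F (March 12, 2025).
C is already junior to E, so the subordination agreement changes nothing.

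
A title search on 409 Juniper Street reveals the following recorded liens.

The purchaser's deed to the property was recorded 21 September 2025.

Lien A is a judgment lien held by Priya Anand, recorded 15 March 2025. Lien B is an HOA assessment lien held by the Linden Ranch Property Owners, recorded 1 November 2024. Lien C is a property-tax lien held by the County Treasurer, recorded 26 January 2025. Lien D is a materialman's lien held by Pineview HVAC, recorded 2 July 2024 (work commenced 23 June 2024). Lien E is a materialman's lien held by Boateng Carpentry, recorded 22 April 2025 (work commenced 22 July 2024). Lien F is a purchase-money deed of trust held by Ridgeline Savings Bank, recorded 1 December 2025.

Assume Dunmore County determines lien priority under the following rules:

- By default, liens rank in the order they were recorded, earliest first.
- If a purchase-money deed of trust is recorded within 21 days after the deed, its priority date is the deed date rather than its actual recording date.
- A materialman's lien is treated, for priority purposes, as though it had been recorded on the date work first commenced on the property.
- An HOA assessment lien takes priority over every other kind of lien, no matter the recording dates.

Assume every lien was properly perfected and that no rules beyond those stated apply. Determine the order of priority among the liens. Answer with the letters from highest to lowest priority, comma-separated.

B, D, E, C, A, F

First, effective dates: D's effective date is 23 June 2024, when work began; E is treated as recorded 22 July 2024, the work-commencement date; F was recorded 71 days after the deed — beyond 21 days — so no relation-back applies.
B is an HOA assessment lien, so it outranks all other liens regardless of date.
Ordering the rest by effective date: D (23 June 2024), E (22 July 2024), C (26 January 2025), A (15 March 2025), F (1 December 2025).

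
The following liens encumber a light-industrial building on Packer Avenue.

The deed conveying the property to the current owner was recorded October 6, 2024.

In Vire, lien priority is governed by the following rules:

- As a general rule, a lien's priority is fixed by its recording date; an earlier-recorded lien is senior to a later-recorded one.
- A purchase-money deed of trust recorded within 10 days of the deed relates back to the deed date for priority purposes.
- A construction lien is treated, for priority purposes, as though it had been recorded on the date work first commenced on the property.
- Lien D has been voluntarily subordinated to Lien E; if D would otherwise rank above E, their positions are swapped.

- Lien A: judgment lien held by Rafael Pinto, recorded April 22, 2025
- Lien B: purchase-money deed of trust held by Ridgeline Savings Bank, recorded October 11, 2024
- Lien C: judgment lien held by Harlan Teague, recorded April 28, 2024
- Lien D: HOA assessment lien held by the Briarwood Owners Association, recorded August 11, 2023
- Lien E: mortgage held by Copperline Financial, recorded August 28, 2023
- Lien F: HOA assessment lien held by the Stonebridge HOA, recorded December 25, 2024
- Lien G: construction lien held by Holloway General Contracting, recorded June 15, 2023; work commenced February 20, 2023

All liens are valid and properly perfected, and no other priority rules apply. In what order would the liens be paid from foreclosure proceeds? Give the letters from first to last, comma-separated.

Adjusting effective dates: B relates back to the deed date October 6, 2024; G is treated as recorded February 20, 2023, the work-commencement date.
By effective date: G (February 20, 2023), D (August 11, 2023), E (August 28, 2023), C (April 28, 2024), B (October 6, 2024), F (December 25, 2024), A (April 22, 2025).
D would otherwise be senior to E, so under the subordination agreement D and E exchange positions.

G, E, D, C, B, F, A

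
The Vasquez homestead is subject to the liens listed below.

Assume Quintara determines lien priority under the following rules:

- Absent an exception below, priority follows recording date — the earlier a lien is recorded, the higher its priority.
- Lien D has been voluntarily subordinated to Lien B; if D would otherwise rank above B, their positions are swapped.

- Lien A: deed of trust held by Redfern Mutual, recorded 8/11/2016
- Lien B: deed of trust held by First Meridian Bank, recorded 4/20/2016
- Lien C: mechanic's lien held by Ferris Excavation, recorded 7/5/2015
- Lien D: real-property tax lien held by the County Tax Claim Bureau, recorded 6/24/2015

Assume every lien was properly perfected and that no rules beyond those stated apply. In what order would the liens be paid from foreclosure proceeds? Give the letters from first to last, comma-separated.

By effective date: D (6/24/2015), C (7/5/2015), B (4/20/2016), A (8/11/2016).
D would otherwise be senior to B, so under the subordination agreement D and B exchange positions.

B, C, D, A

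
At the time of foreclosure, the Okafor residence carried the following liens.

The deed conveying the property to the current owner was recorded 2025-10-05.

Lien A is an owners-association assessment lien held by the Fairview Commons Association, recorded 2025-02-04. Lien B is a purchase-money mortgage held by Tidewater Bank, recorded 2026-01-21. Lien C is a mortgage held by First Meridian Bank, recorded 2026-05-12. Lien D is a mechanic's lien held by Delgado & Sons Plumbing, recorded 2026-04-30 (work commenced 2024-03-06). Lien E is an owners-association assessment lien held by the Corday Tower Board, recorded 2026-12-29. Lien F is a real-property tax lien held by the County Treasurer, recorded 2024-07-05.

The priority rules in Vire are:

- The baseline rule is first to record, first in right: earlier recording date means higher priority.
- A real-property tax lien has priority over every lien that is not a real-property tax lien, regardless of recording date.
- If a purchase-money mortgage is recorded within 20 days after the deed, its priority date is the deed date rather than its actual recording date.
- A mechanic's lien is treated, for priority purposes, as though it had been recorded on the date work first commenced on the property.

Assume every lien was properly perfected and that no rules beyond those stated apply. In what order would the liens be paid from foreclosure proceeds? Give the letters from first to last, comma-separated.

F, D, A, B, C, E

First, effective dates: B missed the 20-day window (108 days after the deed), so its recording date stands; D's effective date is 2024-03-06, when work began.
F is a real-property tax lien, so it outranks all other liens regardless of date.
Among the remaining liens, by effective date: D (2024-03-06), A (2025-02-04), B (2026-01-21), C (2026-05-12), E (2026-12-29).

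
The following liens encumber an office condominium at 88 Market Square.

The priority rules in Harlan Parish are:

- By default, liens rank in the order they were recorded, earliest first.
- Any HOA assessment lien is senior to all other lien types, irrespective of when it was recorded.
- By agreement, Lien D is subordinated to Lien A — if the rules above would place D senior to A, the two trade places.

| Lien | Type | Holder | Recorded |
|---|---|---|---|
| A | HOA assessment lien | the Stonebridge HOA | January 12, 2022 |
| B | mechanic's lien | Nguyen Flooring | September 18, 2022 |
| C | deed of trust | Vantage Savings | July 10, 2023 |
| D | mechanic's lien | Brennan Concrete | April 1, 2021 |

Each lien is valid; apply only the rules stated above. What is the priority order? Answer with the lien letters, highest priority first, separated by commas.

A, D, B, C

A, as an HOA assessment lien, has superpriority and ranks first.
Among the remaining liens, by effective date: D (April 1, 2021), B (September 18, 2022), C (July 10, 2023).
D already ranks below A; the subordination has no effect.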